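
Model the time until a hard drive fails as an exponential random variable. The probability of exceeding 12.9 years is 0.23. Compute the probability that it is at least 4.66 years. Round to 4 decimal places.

0.5881

e^(−λ·12.9) = 0.23 ⇒ λ = −ln(0.23)/12.9 = 0.113928.
P(X > 4.66) = e^(−0.113928·4.66) = e^(−0.53091) ≈ 0.5881.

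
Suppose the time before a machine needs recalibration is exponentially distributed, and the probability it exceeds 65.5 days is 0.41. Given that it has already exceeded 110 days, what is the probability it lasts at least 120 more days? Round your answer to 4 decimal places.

From e^(−λ·65.5) = 0.41, λ = −ln(0.41)/65.5 = 0.0136122.
Memoryless: P(X > 110+120 | X > 110) = P(X > 120) = e^(−0.0136122·120) ≈ 0.1953.

0.1953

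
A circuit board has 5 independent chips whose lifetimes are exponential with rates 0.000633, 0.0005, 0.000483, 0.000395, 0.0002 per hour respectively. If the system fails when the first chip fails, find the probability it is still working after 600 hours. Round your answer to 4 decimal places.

The time to first failure is exponential with rate Σλ = 0.000633 + 0.0005 + 0.000483 + 0.000395 + 0.0002 = 0.002211.
P(min > 600) = e^(−0.002211·600) = e^(−1.3266) ≈ 0.2654.

0.2654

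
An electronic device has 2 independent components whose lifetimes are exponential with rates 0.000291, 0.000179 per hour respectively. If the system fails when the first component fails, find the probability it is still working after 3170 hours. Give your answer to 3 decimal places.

0.225

The time to first failure is exponential with rate Σλ = 0.000291 + 0.000179 = 0.00047.
P(min > 3170) = e^(−0.00047·3170) = e^(−1.4899) ≈ 0.225.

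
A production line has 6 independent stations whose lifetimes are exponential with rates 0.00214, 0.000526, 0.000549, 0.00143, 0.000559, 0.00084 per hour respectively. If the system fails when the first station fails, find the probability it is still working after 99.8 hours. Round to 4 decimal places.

The time to first failure is exponential with rate Σλ = 0.00214 + 0.000526 + 0.000549 + 0.00143 + 0.000559 + 0.00084 = 0.006044.
P(min > 99.8) = e^(−0.006044·99.8) = e^(−0.60319) ≈ 0.5471.

0.5471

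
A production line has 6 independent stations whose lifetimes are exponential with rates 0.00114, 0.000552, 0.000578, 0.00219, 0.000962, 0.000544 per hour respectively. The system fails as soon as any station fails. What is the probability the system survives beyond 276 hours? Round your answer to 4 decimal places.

The time to first failure is exponential with rate Σλ = 0.00114 + 0.000552 + 0.000578 + 0.00219 + 0.000962 + 0.000544 = 0.005966.
P(min > 276) = e^(−0.005966·276) = e^(−1.6466) ≈ 0.1927.

0.1927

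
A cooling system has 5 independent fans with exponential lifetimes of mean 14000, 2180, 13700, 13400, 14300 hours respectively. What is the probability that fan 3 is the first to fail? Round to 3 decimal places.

Rates: λ_i = 1/mean_i → 0.0000714286, 0.000458716, 0.0000729927, 0.0000746269, 0.0000699301; Σλ = 0.000747694.
P(fan 3 first) = λ_3/Σλ = 0.0000729927/0.000747694 ≈ 0.098.

0.098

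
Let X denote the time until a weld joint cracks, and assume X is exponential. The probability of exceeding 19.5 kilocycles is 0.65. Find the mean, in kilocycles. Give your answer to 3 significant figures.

45.3

e^(−λ·19.5) = 0.65 ⇒ λ = −ln(0.65)/19.5 = 0.0220914.
Mean = 1/λ = 45.2664 kilocycles.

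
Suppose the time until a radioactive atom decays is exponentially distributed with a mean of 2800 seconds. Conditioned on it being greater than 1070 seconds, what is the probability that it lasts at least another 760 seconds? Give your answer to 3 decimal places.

The rate is λ = 1/2800 = 0.000357143 per second.
P(X > s+t | X > s) = e^(−λ(s+t))/e^(−λs) = e^(−λt), independent of s = 1070.
P(X > 760) = e^(−0.27143) ≈ 0.762.

0.762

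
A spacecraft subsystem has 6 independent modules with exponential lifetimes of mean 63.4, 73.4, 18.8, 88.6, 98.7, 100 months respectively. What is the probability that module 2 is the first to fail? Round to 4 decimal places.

Rates: λ_i = 1/mean_i → 0.0157729, 0.013624, 0.0531915, 0.0112867, 0.0101317, 0.01; Σλ = 0.114007.
P(module 2 first) = λ_2/Σλ = 0.013624/0.114007 ≈ 0.1195.

0.1195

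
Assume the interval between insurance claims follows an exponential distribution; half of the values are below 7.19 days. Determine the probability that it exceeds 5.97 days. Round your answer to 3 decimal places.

0.562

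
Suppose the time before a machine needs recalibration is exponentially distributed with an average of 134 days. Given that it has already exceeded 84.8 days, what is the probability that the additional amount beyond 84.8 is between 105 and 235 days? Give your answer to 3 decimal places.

0.284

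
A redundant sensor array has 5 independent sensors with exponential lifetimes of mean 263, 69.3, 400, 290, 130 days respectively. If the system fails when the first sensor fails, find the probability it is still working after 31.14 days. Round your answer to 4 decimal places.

0.3706

The first failure time is exponential with rate Σλ_i = 1/263 + 1/69.3 + 1/400 + 1/290 + 1/130 = 0.0318729 per day.
P(min > 31.14) = e^(−0.0318729·31.14) = e^(−0.99252) ≈ 0.3706.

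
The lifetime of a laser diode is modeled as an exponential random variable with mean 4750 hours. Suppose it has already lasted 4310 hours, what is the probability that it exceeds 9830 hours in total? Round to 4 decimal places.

0.3128

The rate is λ = 1/4750 = 0.000210526 per hour.
By the memoryless property, P(X > 4310+5520 | X > 4310) = P(X > 5520).
P(X > 5520) = e^(−1.1621) ≈ 0.3128.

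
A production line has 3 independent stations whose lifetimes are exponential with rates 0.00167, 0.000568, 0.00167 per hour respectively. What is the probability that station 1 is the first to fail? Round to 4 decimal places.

The time to first failure is exponential with rate Σλ = 0.00167 + 0.000568 + 0.00167 = 0.003908.
P(station 1 first) = λ_1/Σλ = 0.00167/0.003908 ≈ 0.4273.

0.4273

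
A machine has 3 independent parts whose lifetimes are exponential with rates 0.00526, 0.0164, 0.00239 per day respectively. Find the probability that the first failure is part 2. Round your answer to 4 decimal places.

The time to first failure is exponential with rate Σλ = 0.00526 + 0.0164 + 0.00239 = 0.02405.
P(part 2 first) = λ_2/Σλ = 0.0164/0.02405 ≈ 0.6819.

0.6819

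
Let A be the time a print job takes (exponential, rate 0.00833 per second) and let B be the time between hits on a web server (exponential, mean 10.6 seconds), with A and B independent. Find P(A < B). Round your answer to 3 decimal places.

0.081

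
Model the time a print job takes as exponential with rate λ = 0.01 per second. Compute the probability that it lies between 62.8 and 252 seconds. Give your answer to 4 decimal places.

0.4532

P(62.8 < X < 252) = e^(−λ·62.8) − e^(−λ·252) = 0.53366 − 0.08046 ≈ 0.4532.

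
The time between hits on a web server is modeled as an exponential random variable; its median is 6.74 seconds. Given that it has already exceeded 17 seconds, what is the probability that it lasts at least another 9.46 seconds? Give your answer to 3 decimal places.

0.378

For an exponential, median = ln(2)/λ, so λ = ln 2 / 6.74 = 0.102841 per second.
The exponential is memoryless, so the remaining time is again Exp(λ): the condition X > 17 is irrelevant.
P(X > 9.46) = e^(−0.97287) ≈ 0.378.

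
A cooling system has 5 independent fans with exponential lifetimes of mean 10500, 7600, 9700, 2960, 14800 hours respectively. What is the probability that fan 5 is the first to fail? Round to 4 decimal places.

0.0919

Rates: λ_i = 1/mean_i → 0.0000952381, 0.000131579, 0.000103093, 0.000337838, 0.0000675676; Σλ = 0.000735315.
P(fan 5 first) = λ_5/Σλ = 0.0000675676/0.000735315 ≈ 0.0919.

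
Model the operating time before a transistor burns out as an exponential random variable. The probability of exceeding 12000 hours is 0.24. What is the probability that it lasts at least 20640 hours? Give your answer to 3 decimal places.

e^(−λ·12000) = 0.24 ⇒ λ = −ln(0.24)/12000 = 0.000118926.
P(X > 20640) = e^(−0.000118926·20640) = e^(−2.4546) ≈ 0.086.

0.086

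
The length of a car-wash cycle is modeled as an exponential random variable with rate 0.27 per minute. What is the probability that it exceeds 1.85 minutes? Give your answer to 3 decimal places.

P(X > 1.85) = e^(−λ·1.85) = e^(−0.4995) ≈ 0.607.

0.607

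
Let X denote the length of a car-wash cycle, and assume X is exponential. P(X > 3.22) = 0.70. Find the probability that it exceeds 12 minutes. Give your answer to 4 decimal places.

e^(−λ·3.22) = 0.70 ⇒ λ = −ln(0.70)/3.22 = 0.110769.
P(X > 12) = e^(−0.110769·12) = e^(−1.3292) ≈ 0.2647.

0.2647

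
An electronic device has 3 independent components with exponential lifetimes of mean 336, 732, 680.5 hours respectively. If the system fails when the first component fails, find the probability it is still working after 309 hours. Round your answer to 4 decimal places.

0.1660

The first failure time is exponential with rate Σλ_i = 1/336 + 1/732 + 1/680.5 = 0.00581182 per hour.
P(min > 309) = e^(−0.00581182·309) = e^(−1.7959) ≈ 0.1660.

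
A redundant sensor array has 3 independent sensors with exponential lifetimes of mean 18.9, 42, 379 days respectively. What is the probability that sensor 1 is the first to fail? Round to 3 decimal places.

0.667

Rates: λ_i = 1/mean_i → 0.0529101, 0.0238095, 0.00263852; Σλ = 0.0793581.
P(sensor 1 first) = λ_1/Σλ = 0.0529101/0.0793581 ≈ 0.667.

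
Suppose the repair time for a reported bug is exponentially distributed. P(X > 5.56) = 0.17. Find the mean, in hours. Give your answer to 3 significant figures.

e^(−λ·5.56) = 0.17 ⇒ λ = −ln(0.17)/5.56 = 0.318697.
Mean = 1/λ = 3.13777 hours.

3.14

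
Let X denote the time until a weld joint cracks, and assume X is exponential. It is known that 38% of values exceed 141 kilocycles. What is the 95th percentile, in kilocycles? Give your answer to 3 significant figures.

e^(−λ·141) = 0.38 ⇒ λ = −ln(0.38)/141 = 0.0068623.
95th percentile: 1 − e^(−λt) = 0.95, t = −ln(0.05)/λ = 436.549 kilocycles.

437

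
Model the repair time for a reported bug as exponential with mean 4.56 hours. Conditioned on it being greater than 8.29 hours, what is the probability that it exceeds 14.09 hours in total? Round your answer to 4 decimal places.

0.2803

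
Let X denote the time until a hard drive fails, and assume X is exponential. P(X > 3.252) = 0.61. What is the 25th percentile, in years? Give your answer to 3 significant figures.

e^(−λ·3.252) = 0.61 ⇒ λ = −ln(0.61)/3.252 = 0.151998.
25th percentile: 1 − e^(−λt) = 0.25, t = −ln(0.75)/λ = 1.89267 years.

1.89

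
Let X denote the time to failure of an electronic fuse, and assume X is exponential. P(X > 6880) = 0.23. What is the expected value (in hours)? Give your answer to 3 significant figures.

e^(−λ·6880) = 0.23 ⇒ λ = −ln(0.23)/6880 = 0.000213616.
Mean = 1/λ = 4681.3 hours.

4680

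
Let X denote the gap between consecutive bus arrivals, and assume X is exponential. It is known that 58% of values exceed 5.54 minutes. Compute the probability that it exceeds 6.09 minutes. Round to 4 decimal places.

0.5495

e^(−λ·5.54) = 0.58 ⇒ λ = −ln(0.58)/5.54 = 0.0983262.
P(X > 6.09) = e^(−0.0983262·6.09) = e^(−0.59881) ≈ 0.5495.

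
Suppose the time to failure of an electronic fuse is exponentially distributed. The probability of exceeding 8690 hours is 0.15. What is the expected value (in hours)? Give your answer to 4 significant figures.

e^(−λ·8690) = 0.15 ⇒ λ = −ln(0.15)/8690 = 0.000218311.
Mean = 1/λ = 4580.63 hours.

4581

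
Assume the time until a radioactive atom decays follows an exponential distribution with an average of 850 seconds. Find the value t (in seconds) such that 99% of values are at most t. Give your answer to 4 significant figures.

3914

The rate is λ = 1/850 = 0.00117647 per second.
Set 1 − e^(−λt) = 0.99, so t = −ln(0.01)/λ = 4.6052/0.00117647 ≈ 3914.39 seconds.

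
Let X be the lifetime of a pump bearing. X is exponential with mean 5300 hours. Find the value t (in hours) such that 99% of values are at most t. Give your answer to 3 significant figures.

The rate is λ = 1/5300 = 0.000188679 per hour.
Set 1 − e^(−λt) = 0.99, so t = −ln(0.01)/λ = 4.6052/0.000188679 ≈ 24407.4 hours.

24400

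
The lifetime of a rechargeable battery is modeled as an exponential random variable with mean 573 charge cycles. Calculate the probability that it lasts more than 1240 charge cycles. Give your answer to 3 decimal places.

0.115

The rate is λ = 1/573 = 0.0017452 per charge cycle.
P(X > 1240) = e^(−λ·1240) = e^(−2.164) ≈ 0.115.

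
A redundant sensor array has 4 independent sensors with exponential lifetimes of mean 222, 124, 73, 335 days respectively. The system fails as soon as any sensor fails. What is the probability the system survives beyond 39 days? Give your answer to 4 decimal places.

0.3195

The first failure time is exponential with rate Σλ_i = 1/222 + 1/124 + 1/73 + 1/335 = 0.0292527 per day.
P(min > 39) = e^(−0.0292527·39) = e^(−1.1409) ≈ 0.3195.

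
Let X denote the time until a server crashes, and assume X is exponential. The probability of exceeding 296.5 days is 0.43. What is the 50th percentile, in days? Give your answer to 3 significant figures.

244

e^(−λ·296.5) = 0.43 ⇒ λ = −ln(0.43)/296.5 = 0.00284644.
50th percentile: 1 − e^(−λt) = 0.5, t = −ln(0.5)/λ = 243.514 days.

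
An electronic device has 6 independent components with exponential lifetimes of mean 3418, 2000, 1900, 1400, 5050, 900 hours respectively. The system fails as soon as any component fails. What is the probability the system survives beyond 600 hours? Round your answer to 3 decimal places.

0.135

The first failure time is exponential with rate Σλ_i = 1/3418 + 1/2000 + 1/1900 + 1/1400 + 1/5050 + 1/900 = 0.0033423 per hour.
P(min > 600) = e^(−0.0033423·600) = e^(−2.0054) ≈ 0.135.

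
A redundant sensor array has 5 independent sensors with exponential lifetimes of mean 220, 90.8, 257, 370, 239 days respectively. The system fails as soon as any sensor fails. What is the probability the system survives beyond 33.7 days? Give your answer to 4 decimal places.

0.4117

The first failure time is exponential with rate Σλ_i = 1/220 + 1/90.8 + 1/257 + 1/370 + 1/239 = 0.0263365 per day.
P(min > 33.7) = e^(−0.0263365·33.7) = e^(−0.88754) ≈ 0.4117.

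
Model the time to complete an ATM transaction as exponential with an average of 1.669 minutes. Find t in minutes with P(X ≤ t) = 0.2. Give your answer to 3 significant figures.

0.372

The rate is λ = 1/1.669 = 0.599161 per minute.
Set 1 − e^(−λt) = 0.2, so t = −ln(0.8)/λ = 0.22314/0.599161 ≈ 0.372427 minutes.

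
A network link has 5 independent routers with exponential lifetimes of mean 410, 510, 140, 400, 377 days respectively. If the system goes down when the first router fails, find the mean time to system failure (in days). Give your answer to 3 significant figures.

59.9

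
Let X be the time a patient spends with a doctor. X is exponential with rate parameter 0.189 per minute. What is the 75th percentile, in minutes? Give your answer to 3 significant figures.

7.33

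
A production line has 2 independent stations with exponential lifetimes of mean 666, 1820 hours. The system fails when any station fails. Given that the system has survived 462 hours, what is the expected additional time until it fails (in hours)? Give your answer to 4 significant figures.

487.6

First-failure rate Σλ = 1/666 + 1/1820 = 0.00205095.
By memorylessness the expected residual is 1/Σλ = 487.578 hours, regardless of the 462 already elapsed.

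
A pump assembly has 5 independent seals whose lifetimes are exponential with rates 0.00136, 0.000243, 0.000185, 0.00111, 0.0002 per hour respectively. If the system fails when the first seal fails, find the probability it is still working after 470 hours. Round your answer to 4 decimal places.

The time to first failure is exponential with rate Σλ = 0.00136 + 0.000243 + 0.000185 + 0.00111 + 0.0002 = 0.003098.
P(min > 470) = e^(−0.003098·470) = e^(−1.4561) ≈ 0.2332.

0.2332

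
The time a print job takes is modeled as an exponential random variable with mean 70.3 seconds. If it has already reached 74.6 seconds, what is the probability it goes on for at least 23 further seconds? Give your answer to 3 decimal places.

The rate is λ = 1/70.3 = 0.0142248 per second.
By the memoryless property, P(X > 74.6+23 | X > 74.6) = P(X > 23).
P(X > 23) = e^(−0.32717) ≈ 0.721.

0.721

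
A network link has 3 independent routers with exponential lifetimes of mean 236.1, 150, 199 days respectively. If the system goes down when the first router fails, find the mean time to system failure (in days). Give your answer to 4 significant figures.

62.79

The first failure time is exponential with rate Σλ_i = 1/236.1 + 1/150 + 1/199 = 0.0159273 per day.
E[min] = 1/Σλ = 1/0.0159273 = 62.7853 days.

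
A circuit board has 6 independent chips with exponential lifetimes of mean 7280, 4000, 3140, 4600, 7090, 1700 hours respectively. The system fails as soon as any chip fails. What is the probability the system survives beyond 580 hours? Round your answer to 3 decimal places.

0.383

The first failure time is exponential with rate Σλ_i = 1/7280 + 1/4000 + 1/3140 + 1/4600 + 1/7090 + 1/1700 = 0.0016525 per hour.
P(min > 580) = e^(−0.0016525·580) = e^(−0.95845) ≈ 0.383.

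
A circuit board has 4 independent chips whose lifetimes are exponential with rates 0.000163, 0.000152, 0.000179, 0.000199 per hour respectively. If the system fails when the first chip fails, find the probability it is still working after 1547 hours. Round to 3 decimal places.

0.342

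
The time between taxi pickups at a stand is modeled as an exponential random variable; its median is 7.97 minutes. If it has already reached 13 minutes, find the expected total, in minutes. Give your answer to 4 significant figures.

24.50

For an exponential, median = ln(2)/λ, so λ = ln 2 / 7.97 = 0.0869695 per minute.
By memorylessness, E[X | X > 13] = 13 + 1/λ = 13 + 11.4983 = 24.4983 minutes.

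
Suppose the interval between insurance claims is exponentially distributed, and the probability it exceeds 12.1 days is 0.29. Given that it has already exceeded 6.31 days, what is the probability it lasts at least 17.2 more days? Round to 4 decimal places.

0.1721

From e^(−λ·12.1) = 0.29, λ = −ln(0.29)/12.1 = 0.102304.
Memoryless: P(X > 6.31+17.2 | X > 6.31) = P(X > 17.2) = e^(−0.102304·17.2) ≈ 0.1721.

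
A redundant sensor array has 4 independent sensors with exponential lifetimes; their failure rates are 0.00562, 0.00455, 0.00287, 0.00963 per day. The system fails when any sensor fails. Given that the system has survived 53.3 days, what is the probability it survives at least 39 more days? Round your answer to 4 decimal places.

0.4131

Time to first failure ~ Exp(Σλ) with Σλ = 0.02267.
By memorylessness, P(T > 53.3+39 | T > 53.3) = P(T > 39) = e^(−0.02267·39) ≈ 0.4131.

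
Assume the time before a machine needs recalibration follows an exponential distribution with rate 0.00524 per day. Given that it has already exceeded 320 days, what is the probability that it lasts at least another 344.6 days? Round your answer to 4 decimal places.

The exponential is memoryless, so the remaining time is again Exp(λ): the condition X > 320 is irrelevant.
P(X > 344.6) = e^(−1.8057) ≈ 0.1644.

0.1644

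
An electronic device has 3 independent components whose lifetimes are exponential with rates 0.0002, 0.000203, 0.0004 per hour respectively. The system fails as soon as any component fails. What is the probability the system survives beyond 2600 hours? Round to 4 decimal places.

The time to first failure is exponential with rate Σλ = 0.0002 + 0.000203 + 0.0004 = 0.000803.
P(min > 2600) = e^(−0.000803·2600) = e^(−2.0878) ≈ 0.1240.

0.1240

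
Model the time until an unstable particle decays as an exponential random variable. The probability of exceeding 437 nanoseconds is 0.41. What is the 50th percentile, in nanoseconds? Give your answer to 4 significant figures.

e^(−λ·437) = 0.41 ⇒ λ = −ln(0.41)/437 = 0.00204027.
50th percentile: 1 − e^(−λt) = 0.5, t = −ln(0.5)/λ = 339.733 nanoseconds.

339.7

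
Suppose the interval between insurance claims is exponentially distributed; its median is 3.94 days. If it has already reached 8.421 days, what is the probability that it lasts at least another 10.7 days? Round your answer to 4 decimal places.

0.1522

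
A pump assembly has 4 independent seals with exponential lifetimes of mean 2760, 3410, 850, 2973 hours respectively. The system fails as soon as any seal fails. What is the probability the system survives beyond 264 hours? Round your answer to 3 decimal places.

0.564

The first failure time is exponential with rate Σλ_i = 1/2760 + 1/3410 + 1/850 + 1/2973 = 0.00216841 per hour.
P(min > 264) = e^(−0.00216841·264) = e^(−0.57246) ≈ 0.564.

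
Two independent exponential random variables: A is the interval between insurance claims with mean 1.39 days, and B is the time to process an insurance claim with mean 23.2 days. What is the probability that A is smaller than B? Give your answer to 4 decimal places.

λ_1 = 1/1.39 = 0.719424, λ_2 = 1/23.2 = 0.0431034.
For independent exponentials, P(A < B) = λ_1/(λ_1+λ_2) = 0.719424/0.762528 ≈ 0.9435.

0.9435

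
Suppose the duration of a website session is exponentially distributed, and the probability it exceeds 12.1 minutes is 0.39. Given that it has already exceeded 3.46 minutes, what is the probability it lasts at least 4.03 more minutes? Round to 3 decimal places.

0.731

From e^(−λ·12.1) = 0.39, λ = −ln(0.39)/12.1 = 0.0778189.
Memoryless: P(X > 3.46+4.03 | X > 3.46) = P(X > 4.03) = e^(−0.0778189·4.03) ≈ 0.731.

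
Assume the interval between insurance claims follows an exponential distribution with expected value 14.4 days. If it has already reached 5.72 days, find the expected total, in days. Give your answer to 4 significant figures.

The rate is λ = 1/14.4 = 0.0694444 per day.
By memorylessness, E[X | X > 5.72] = 5.72 + 1/λ = 5.72 + 14.4 = 20.12 days.

20.12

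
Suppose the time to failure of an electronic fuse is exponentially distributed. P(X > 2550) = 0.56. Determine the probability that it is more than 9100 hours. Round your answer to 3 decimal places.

0.126

e^(−λ·2550) = 0.56 ⇒ λ = −ln(0.56)/2550 = 0.00022738.
P(X > 9100) = e^(−0.00022738·9100) = e^(−2.0692) ≈ 0.126.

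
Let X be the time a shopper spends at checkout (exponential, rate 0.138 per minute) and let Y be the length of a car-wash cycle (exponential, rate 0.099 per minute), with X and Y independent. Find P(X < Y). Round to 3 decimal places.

λ_1 = 0.138, λ_2 = 0.099.
For independent exponentials, P(X < Y) = λ_1/(λ_1+λ_2) = 0.138/0.237 ≈ 0.582.

0.582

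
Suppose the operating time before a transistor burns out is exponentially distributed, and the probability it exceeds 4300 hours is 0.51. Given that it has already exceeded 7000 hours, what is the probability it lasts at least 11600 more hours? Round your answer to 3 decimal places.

From e^(−λ·4300) = 0.51, λ = −ln(0.51)/4300 = 0.000156592.
Memoryless: P(X > 7000+11600 | X > 7000) = P(X > 11600) = e^(−0.000156592·11600) ≈ 0.163.

0.163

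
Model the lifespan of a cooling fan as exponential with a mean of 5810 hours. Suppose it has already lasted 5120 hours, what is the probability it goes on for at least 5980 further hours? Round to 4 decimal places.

The rate is λ = 1/5810 = 0.000172117 per hour.
P(X > s+t | X > s) = e^(−λ(s+t))/e^(−λs) = e^(−λt), independent of s = 5120.
P(X > 5980) = e^(−1.0293) ≈ 0.3573.

0.3573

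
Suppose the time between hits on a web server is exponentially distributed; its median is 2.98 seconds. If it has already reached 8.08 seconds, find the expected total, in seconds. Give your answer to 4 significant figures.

12.38

For an exponential, median = ln(2)/λ, so λ = ln 2 / 2.98 = 0.2326 per second.
By memorylessness, E[X | X > 8.08] = 8.08 + 1/λ = 8.08 + 4.29923 = 12.3792 seconds.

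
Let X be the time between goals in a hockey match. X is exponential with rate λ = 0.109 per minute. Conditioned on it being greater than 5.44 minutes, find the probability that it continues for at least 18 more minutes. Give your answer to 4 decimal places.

0.1406

P(X > s+t | X > s) = e^(−λ(s+t))/e^(−λs) = e^(−λt), independent of s = 5.44.
P(X > 18) = e^(−1.962) ≈ 0.1406.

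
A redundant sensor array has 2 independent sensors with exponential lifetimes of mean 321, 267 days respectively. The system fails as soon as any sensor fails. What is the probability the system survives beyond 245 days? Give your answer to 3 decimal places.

The first failure time is exponential with rate Σλ_i = 1/321 + 1/267 = 0.00686058 per day.
P(min > 245) = e^(−0.00686058·245) = e^(−1.6808) ≈ 0.186.

0.186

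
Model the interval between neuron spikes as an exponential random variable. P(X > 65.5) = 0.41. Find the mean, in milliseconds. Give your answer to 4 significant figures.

e^(−λ·65.5) = 0.41 ⇒ λ = −ln(0.41)/65.5 = 0.0136122.
Mean = 1/λ = 73.4636 milliseconds.

73.46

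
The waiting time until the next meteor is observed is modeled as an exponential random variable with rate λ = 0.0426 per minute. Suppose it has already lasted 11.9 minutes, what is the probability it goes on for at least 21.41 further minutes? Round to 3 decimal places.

By the memoryless property, P(X > 11.9+21.41 | X > 11.9) = P(X > 21.41).
P(X > 21.41) = e^(−0.91207) ≈ 0.402.

0.402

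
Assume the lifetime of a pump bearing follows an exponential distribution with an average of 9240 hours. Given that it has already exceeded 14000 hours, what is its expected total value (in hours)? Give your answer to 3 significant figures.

23200

The rate is λ = 1/9240 = 0.000108225 per hour.
By memorylessness, E[X | X > 14000] = 14000 + 1/λ = 14000 + 9240 = 23240 hours.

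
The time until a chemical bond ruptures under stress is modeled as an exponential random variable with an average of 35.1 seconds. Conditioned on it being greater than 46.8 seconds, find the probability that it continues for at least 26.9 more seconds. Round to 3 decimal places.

0.465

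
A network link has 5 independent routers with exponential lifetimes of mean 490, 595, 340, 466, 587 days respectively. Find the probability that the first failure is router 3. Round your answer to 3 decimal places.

0.280

Rates: λ_i = 1/mean_i → 0.00204082, 0.00168067, 0.00294118, 0.00214592, 0.00170358; Σλ = 0.0105122.
P(router 3 first) = λ_3/Σλ = 0.00294118/0.0105122 ≈ 0.280.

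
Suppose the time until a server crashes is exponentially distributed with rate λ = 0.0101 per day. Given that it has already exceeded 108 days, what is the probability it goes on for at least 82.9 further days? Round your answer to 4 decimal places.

0.4329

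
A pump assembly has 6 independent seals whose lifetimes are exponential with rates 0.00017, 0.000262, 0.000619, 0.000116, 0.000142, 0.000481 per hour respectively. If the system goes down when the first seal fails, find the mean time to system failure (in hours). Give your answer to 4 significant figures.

558.7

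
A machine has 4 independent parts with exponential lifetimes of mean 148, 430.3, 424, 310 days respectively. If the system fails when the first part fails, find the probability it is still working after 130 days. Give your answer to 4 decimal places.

The first failure time is exponential with rate Σλ_i = 1/148 + 1/430.3 + 1/424 + 1/310 = 0.014665 per day.
P(min > 130) = e^(−0.014665·130) = e^(−1.9065) ≈ 0.1486.

0.1486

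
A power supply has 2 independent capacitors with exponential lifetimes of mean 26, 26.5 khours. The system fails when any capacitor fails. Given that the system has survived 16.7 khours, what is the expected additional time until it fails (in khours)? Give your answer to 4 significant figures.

First-failure rate Σλ = 1/26 + 1/26.5 = 0.0761974.
By memorylessness the expected residual is 1/Σλ = 13.1238 khours, regardless of the 16.7 already elapsed.

13.12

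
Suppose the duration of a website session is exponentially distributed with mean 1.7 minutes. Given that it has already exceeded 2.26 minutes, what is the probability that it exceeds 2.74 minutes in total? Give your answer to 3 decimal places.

0.754

The rate is λ = 1/1.7 = 0.588235 per minute.
P(X > s+t | X > s) = e^(−λ(s+t))/e^(−λs) = e^(−λt), independent of s = 2.26.
P(X > 0.48) = e^(−0.28235) ≈ 0.754.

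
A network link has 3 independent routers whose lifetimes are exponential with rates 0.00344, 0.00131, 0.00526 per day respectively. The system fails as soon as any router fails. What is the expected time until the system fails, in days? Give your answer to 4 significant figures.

The time to first failure is exponential with rate Σλ = 0.00344 + 0.00131 + 0.00526 = 0.01001.
E[min] = 1/Σλ = 1/0.01001 = 99.9001 days.

99.90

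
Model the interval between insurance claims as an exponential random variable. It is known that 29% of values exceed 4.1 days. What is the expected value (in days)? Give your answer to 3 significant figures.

3.31

e^(−λ·4.1) = 0.29 ⇒ λ = −ln(0.29)/4.1 = 0.301921.
Mean = 1/λ = 3.31213 days.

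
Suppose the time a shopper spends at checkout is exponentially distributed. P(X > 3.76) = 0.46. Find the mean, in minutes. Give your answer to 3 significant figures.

e^(−λ·3.76) = 0.46 ⇒ λ = −ln(0.46)/3.76 = 0.206524.
Mean = 1/λ = 4.84206 minutes.

4.84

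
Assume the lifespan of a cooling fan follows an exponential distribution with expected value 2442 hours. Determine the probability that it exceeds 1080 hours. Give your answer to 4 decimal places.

0.6426

The rate is λ = 1/2442 = 0.0004095 per hour.
P(X > 1080) = e^(−λ·1080) = e^(−0.44226) ≈ 0.6426.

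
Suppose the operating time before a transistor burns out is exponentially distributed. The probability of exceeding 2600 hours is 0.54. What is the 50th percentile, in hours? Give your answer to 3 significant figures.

2920

e^(−λ·2600) = 0.54 ⇒ λ = −ln(0.54)/2600 = 0.000236995.
50th percentile: 1 − e^(−λt) = 0.5, t = −ln(0.5)/λ = 2924.74 hours.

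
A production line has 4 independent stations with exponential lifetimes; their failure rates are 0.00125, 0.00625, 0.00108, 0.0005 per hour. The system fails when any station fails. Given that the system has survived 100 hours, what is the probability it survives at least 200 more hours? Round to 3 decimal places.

Time to first failure ~ Exp(Σλ) with Σλ = 0.00908.
By memorylessness, P(T > 100+200 | T > 100) = P(T > 200) = e^(−0.00908·200) ≈ 0.163.

0.163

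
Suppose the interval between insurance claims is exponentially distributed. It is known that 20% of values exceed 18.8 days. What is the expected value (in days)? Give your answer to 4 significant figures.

e^(−λ·18.8) = 0.20 ⇒ λ = −ln(0.20)/18.8 = 0.0856084.
Mean = 1/λ = 11.6811 days.

11.68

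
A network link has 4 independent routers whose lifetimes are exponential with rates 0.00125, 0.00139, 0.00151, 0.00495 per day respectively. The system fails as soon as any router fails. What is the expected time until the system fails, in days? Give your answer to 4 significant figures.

The time to first failure is exponential with rate Σλ = 0.00125 + 0.00139 + 0.00151 + 0.00495 = 0.0091.
E[min] = 1/Σλ = 1/0.0091 = 109.89 days.

109.9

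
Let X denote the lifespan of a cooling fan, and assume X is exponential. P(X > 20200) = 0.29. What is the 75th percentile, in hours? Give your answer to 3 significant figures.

e^(−λ·20200) = 0.29 ⇒ λ = −ln(0.29)/20200 = 0.0000612809.
75th percentile: 1 − e^(−λt) = 0.75, t = −ln(0.25)/λ = 22622 hours.

22600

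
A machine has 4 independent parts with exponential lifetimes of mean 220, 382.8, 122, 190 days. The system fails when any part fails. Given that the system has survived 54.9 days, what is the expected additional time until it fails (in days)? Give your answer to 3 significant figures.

48.5

First-failure rate Σλ = 1/220 + 1/382.8 + 1/122 + 1/190 = 0.0206177.
By memorylessness the expected residual is 1/Σλ = 48.5021 days, regardless of the 54.9 already elapsed.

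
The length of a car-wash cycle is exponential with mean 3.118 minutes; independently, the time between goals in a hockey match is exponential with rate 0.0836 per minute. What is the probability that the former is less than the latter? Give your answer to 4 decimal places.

0.7932

λ_1 = 1/3.118 = 0.320718, λ_2 = 0.0836.
For independent exponentials, P(the former < the latter) = λ_1/(λ_1+λ_2) = 0.320718/0.404318 ≈ 0.7932.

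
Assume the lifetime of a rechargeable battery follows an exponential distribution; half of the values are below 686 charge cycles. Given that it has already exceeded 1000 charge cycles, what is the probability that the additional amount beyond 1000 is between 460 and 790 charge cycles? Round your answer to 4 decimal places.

0.1781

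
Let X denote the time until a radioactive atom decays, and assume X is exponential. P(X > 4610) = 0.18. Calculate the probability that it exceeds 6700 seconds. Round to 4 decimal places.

e^(−λ·4610) = 0.18 ⇒ λ = −ln(0.18)/4610 = 0.000371974.
P(X > 6700) = e^(−0.000371974·6700) = e^(−2.4922) ≈ 0.0827.

0.0827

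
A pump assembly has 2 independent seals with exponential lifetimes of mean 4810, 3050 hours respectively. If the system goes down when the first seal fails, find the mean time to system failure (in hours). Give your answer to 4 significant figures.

1866

The first failure time is exponential with rate Σλ_i = 1/4810 + 1/3050 = 0.000535769 per hour.
E[min] = 1/Σλ = 1/0.000535769 = 1866.48 hours.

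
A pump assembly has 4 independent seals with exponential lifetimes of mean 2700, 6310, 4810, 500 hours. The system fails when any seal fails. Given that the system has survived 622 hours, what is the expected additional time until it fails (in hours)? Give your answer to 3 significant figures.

365

First-failure rate Σλ = 1/2700 + 1/6310 + 1/4810 + 1/500 = 0.00273675.
By memorylessness the expected residual is 1/Σλ = 365.397 hours, regardless of the 622 already elapsed.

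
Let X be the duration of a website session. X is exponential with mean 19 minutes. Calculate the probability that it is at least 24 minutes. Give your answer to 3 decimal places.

The rate is λ = 1/19 = 0.0526316 per minute.
P(X > 24) = e^(−λ·24) = e^(−1.2632) ≈ 0.283.

0.283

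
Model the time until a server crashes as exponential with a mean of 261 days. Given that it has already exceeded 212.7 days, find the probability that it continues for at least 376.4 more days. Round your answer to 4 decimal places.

The rate is λ = 1/261 = 0.00383142 per day.
P(X > s+t | X > s) = e^(−λ(s+t))/e^(−λs) = e^(−λt), independent of s = 212.7.
P(X > 376.4) = e^(−1.4421) ≈ 0.2364.

0.2364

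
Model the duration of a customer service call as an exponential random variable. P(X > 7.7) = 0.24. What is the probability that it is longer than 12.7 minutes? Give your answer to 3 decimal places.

e^(−λ·7.7) = 0.24 ⇒ λ = −ln(0.24)/7.7 = 0.18534.
P(X > 12.7) = e^(−0.18534·12.7) = e^(−2.3538) ≈ 0.095.

0.095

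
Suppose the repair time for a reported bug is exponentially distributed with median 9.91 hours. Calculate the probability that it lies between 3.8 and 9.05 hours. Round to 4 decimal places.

0.2356

For an exponential, median = ln(2)/λ, so λ = ln 2 / 9.91 = 0.0699442 per hour.
P(3.8 < X < 9.05) = e^(−λ·3.8) − e^(−λ·9.05) = 0.76660 − 0.53100 ≈ 0.2356.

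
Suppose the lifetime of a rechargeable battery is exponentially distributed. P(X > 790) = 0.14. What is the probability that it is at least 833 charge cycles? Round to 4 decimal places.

0.1258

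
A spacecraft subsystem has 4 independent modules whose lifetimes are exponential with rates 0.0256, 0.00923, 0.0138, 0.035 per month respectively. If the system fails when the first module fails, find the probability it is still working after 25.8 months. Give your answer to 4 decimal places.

The time to first failure is exponential with rate Σλ = 0.0256 + 0.00923 + 0.0138 + 0.035 = 0.08363.
P(min > 25.8) = e^(−0.08363·25.8) = e^(−2.1577) ≈ 0.1156.

0.1156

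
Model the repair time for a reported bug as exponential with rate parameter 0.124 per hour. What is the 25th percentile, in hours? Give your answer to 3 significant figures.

2.32

Set 1 − e^(−λt) = 0.25, so t = −ln(0.75)/λ = 0.28768/0.124 ≈ 2.32002 hours.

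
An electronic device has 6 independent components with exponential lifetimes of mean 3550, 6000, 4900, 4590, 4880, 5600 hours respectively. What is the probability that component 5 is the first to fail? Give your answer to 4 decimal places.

Rates: λ_i = 1/mean_i → 0.00028169, 0.000166667, 0.000204082, 0.000217865, 0.000204918, 0.000178571; Σλ = 0.00125379.
P(component 5 first) = λ_5/Σλ = 0.000204918/0.00125379 ≈ 0.1634.

0.1634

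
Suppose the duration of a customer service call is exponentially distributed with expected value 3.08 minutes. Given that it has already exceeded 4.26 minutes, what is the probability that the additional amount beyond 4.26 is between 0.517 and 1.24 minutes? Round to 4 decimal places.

0.1769

The rate is λ = 1/3.08 = 0.324675 per minute.
Memoryless: the residual past 4.26 is again Exp(λ).
P(0.517 < residual < 1.24) = e^(−λ·0.517) − e^(−λ·1.24) = 0.84547 − 0.66858 ≈ 0.1769.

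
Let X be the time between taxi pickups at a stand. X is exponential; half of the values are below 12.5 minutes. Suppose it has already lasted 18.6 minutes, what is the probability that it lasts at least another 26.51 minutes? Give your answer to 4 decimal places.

For an exponential, median = ln(2)/λ, so λ = ln 2 / 12.5 = 0.0554518 per minute.
P(X > s+t | X > s) = e^(−λ(s+t))/e^(−λs) = e^(−λt), independent of s = 18.6.
P(X > 26.51) = e^(−1.47) ≈ 0.2299.

0.2299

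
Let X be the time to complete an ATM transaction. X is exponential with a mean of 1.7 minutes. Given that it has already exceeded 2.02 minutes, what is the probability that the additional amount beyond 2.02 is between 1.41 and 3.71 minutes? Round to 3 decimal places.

0.324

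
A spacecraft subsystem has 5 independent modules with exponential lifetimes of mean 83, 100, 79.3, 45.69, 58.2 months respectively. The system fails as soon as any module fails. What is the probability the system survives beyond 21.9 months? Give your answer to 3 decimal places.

0.199

The first failure time is exponential with rate Σλ_i = 1/83 + 1/100 + 1/79.3 + 1/45.69 + 1/58.2 = 0.0737273 per month.
P(min > 21.9) = e^(−0.0737273·21.9) = e^(−1.6146) ≈ 0.199.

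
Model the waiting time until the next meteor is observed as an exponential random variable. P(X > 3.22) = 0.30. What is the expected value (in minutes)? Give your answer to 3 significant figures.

e^(−λ·3.22) = 0.30 ⇒ λ = −ln(0.30)/3.22 = 0.373905.
Mean = 1/λ = 2.67448 minutes.

2.67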